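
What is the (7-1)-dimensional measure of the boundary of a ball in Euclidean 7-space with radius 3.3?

|∂B_7(3.3)| ≈ 42713.2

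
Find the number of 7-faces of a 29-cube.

An n-cube has C(n,k)·2^(n-k) k-faces. Here C(29,7)·2^22 = 1560780·4194304 = 6546385797120.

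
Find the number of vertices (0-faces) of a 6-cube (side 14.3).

f_0(6-cube) = (6 choose 0) · 2^6 = 64.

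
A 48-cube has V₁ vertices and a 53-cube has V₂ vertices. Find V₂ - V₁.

V₁ = 2^48 = 281474976710656. V₂ = 2^53 = 9007199254740992. V₂ - V₁ = 8725724278030336.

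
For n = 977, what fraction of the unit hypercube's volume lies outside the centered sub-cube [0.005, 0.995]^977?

Shell fraction = 1 - (1-0.01)^977 ≈ 0.999946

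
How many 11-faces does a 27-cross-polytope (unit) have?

An n-cross-polytope has 2^(k+1)·C(n,k+1) k-faces. Here 2^12·C(27,12) = 4096·17383860 = 71204290560.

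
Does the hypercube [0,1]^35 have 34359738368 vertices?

True. The 35-cube has 2^35 = 34359738368 vertices.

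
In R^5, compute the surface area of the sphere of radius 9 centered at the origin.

The surface area of an n-ball is 2π^(n/2) r^(n-1) / Γ(n/2). For n=5, r=9: 17496·π^2 ≈ 172679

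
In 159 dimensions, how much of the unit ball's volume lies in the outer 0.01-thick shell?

V(inner)/V(outer) = ((1-0.01)/1)^159 ≈ 0.2023, so the shell fraction is 0.7977.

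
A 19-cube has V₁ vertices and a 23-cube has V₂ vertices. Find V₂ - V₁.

V₁ = 2^19 = 524288. V₂ = 2^23 = 8388608. V₂ - V₁ = 7864320.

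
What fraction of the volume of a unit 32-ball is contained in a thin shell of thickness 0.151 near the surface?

1 - (1-0.151)^32 ≈ 0.994691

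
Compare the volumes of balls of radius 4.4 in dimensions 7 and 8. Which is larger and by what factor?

V_7(4.4) ≈ 150851, V_8(4.4) ≈ 570177. The 8-ball is larger by a factor of 3.78.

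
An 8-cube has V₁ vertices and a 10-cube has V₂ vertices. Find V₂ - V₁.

V₁ = 2^8 = 256. V₂ = 2^10 = 1024. V₂ - V₁ = 768.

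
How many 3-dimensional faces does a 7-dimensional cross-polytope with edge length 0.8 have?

An n-cross-polytope has 2^(k+1)·C(n,k+1) k-faces. Here 2^4·C(7,4) = 16·35 = 560.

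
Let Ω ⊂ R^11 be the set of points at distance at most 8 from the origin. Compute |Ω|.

The n-ball volume is π^(n/2)·r^n/Γ(n/2+1). With n=11, r=8: V = 549755813888·π^5/10395 ≈ 1.61843e+10.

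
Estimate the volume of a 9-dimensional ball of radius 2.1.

Volume = π^{9/2}·(2.1)^9/Γ(11/2) ≈ 2619.94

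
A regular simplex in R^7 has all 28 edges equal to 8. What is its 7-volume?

V_7 = √(8) · 8^7 / (7! · 2^(7/2)) ≈ 104.025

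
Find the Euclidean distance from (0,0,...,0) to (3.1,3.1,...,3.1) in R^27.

Diagonal = √27 · 3.1 ≈ 16.1081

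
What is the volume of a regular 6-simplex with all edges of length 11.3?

For a regular n-simplex with edge a, V = (a^n / n!)·√((n+1)/2^n). With a=11.3, n=6: V ≈ 956.307.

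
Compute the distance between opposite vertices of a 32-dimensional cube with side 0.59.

||(0.59,0.59,...,0.59)|| = √(32)·0.59 ≈ 3.33754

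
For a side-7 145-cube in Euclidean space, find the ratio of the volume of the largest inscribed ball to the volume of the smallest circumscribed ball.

The radii are 7/2 and 7√145/2, so the volume ratio is (1/√145)^145 = 145^{-145/2} ≈ 1.99903e-157.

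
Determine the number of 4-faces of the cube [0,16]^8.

Number of 4-faces = C(8,4) · 2^(8-4) = 70 · 16 = 1120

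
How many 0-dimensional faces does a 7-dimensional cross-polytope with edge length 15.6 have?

Each 0-face is the convex hull of 1 vertex, one chosen as ±e_i from each of 1 distinct axis: 2^1·C(7,1) = 14.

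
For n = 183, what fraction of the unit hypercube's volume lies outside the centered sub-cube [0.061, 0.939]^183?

The inner cube has side 1-2·0.061 = 0.878 and volume (0.878)^183 ≈ 4.566e-11, so the shell holds 1 - 4.566e-11 of the volume.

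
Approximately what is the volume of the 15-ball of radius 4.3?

V_15(4.3) = π^(15/2) · (4.3)^15 / Γ(15/2 + 1) ≈ 1.21187e+09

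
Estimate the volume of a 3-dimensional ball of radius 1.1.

V_3(1.1) = π^(3/2) · (1.1)^3 / Γ(3/2 + 1) ≈ 5.57528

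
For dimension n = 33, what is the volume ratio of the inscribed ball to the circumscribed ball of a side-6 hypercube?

V_in/V_out = n^(-n/2) = 33^(-33/2) ≈ 8.80076e-26.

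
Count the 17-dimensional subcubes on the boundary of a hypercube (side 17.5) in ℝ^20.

Choose 17 of 20 axes to span the face (C(20,17) = 1140 ways), then fix each of the remaining 3 coordinates at one of its two extreme values (2^3 = 8 ways): 1140·8 = 9120.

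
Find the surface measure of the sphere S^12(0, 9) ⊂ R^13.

|∂B_13(9)| = 1338925209984·π^6/385 ≈ 3.34345e+12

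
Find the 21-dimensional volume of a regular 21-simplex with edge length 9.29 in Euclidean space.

V_21 = √(22) · 9.29^21 / (21! · 2^(21/2)) ≈ 0.0135015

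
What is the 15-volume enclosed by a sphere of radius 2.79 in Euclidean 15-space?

The n-ball volume is π^(n/2)·r^n/Γ(n/2+1). With n=15, r=2.79: V ≈ 1.84286e+06.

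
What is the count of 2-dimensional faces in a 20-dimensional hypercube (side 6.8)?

f_2(20-cube) = (20 choose 2) · 2^18 = 49807360.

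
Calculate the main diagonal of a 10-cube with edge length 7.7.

The space diagonal of an n-cube of side s is s√n. Here 7.7·√10 ≈ 24.3495.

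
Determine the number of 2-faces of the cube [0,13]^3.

An n-cube has C(n,k)·2^(n-k) k-faces. Here C(3,2)·2^1 = 3·2 = 6.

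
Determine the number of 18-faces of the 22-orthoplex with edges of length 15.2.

An n-cross-polytope has 2^(k+1)·C(n,k+1) k-faces. Here 2^19·C(22,19) = 524288·1540 = 807403520.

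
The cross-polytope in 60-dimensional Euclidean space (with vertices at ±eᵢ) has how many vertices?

The 60-dimensional cross-polytope has 2n = 2·60 = 120 vertices.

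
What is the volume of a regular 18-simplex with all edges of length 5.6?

V_18 = √(19) · 5.6^18 / (18! · 2^(18/2)) ≈ 3.90077e-05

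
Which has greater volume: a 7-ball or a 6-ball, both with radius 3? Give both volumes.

V_7(3) ≈ 10333.1. V_6(3) ≈ 3767.26. The 7-ball is larger.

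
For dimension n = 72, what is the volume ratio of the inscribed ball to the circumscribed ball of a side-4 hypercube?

Volume scales as r^n, and r_in/r_out = 1/√72, giving (1/√72)^72 ≈ 1.36782e-67.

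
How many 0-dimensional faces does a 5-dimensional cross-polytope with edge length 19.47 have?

Number of 0-faces = 2^(0+1) · C(5,0+1) = 2 · 5 = 10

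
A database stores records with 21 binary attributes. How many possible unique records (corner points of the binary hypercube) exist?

Number of vertices = 2^21 = 2097152.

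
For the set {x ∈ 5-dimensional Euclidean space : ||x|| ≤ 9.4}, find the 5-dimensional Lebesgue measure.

V_5(9.4) = π^(5/2) · (9.4)^5 / Γ(5/2 + 1) ≈ 386312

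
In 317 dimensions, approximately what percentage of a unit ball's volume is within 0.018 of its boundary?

1 - (1-0.018)^317 ≈ 0.996843 ≈ 99.68%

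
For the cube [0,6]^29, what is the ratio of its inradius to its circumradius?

r_in / r_out = (6/2) / (6√29/2) = 1/√29 ≈ 0.185695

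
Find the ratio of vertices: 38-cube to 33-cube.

The 38-cube has 2^38 = 274877906944 vertices. The 33-cube has 2^33 = 8589934592 vertices. Ratio: 274877906944/8589934592 = 32.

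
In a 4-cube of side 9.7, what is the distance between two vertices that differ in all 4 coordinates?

Diagonal = √4 · 9.7 = 19.4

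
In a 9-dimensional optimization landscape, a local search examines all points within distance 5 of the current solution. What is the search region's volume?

The n-ball volume is π^(n/2)·r^n/Γ(n/2+1). With n=9, r=5: V = 12500000·π^4/189 ≈ 6.4424e+06.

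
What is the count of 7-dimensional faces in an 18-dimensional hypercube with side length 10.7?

An n-cube has C(n,k)·2^(n-k) k-faces. Here C(18,7)·2^11 = 31824·2048 = 65175552.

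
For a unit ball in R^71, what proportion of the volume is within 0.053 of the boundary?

V(inner)/V(outer) = ((1-0.053)/1)^71 ≈ 0.02093, so the shell fraction is 0.979066.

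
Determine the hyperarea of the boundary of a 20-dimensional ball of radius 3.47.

S = n·V_n(r)/r = 20·V_20(3.47)/3.47 (volume-to-surface relation), giving 9.52853e+09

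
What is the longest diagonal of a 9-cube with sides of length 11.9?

||(11.9,11.9,...,11.9)|| = √(9)·11.9 = 35.7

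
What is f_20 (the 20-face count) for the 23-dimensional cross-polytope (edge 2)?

An n-cross-polytope has 2^(k+1)·C(n,k+1) k-faces. Here 2^21·C(23,21) = 2097152·253 = 530579456.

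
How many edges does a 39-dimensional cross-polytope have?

An n-cross-polytope has 2^(k+1)·C(n,k+1) k-faces. Here 2^2·C(39,2) = 4·741 = 2964.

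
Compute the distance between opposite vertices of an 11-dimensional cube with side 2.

d = √(2² + 2² + ... + 2²) [11 terms] = √(11·2²) = 2√11 ≈ 6.63325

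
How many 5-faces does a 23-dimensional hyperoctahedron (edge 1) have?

An n-cross-polytope has 2^(k+1)·C(n,k+1) k-faces. Here 2^6·C(23,6) = 64·100947 = 6460608.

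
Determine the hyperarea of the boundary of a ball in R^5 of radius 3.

S_5(3) = 2·π^(5/2)·(3)^4 / Γ(5/2) = 216·π^2 ≈ 2131.83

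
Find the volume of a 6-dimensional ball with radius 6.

Volume = π^{6/2}·(6)^6/Γ(4) = 7776·π^3 ≈ 241105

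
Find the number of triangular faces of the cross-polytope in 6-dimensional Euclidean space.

Each 2-face is the convex hull of 3 vertices, one chosen as ±e_i from each of 3 distinct axes: 2^3·C(6,3) = 160.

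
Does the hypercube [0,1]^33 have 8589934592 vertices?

True. The 33-cube has 2^33 = 8589934592 vertices.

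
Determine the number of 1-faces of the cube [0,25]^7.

An n-cube has C(n,k)·2^(n-k) k-faces. Here C(7,1)·2^6 = 7·64 = 448.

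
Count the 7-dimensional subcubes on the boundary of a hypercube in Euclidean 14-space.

Choose 7 of 14 axes to span the face (C(14,7) = 3432 ways), then fix each of the remaining 7 coordinates at one of its two extreme values (2^7 = 128 ways): 3432·128 = 439296.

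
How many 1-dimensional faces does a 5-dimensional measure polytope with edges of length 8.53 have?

Number of 1-faces = C(5,1) · 2^(5-1) = 5 · 16 = 80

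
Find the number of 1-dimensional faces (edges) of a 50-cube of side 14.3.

An n-cube has n·2^(n-1) edges. With n = 50: 50·562949953421312 = 28147497671065600.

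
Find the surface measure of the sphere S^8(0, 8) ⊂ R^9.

The surface area of an n-ball is 2π^(n/2) r^(n-1) / Γ(n/2). For n=9, r=8: 536870912·π^4/105 ≈ 4.98058e+08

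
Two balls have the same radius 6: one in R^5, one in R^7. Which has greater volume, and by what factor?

V_5(6) ≈ 40931.2, V_7(6) ≈ 1.32263e+06. The 7-ball is larger by a factor of 32.31.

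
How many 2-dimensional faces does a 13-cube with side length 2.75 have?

An n-cube has C(n,k)·2^(n-k) k-faces. Here C(13,2)·2^11 = 78·2048 = 159744.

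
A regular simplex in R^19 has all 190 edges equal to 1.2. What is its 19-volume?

Volume = 1.2^19 · √(20/2^19) / 19! ≈ 1.62211e-18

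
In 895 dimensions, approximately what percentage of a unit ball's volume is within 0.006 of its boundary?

1 - (1-0.006)^895 ≈ 0.995421 ≈ 99.54%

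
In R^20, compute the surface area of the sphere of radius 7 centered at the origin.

S_20(7) = 2·π^(20/2)·(7)^19 / Γ(20/2) = 1628413597910449·π^10/25920 ≈ 5.8834e+15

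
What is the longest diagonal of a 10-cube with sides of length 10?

The space diagonal of an n-cube of side s is s√n. Here 10·√10 ≈ 31.6228.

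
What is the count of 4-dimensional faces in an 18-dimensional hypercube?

f_4(18-cube) = (18 choose 4) · 2^14 = 50135040.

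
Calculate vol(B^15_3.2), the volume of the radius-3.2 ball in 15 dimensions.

V_15(3.2) = π^(15/2) · (3.2)^15 / Γ(15/2 + 1) ≈ 1.44105e+07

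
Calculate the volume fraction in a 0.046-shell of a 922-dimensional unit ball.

V(inner)/V(outer) = ((1-0.046)/1)^922 ≈ 1.392e-19, so the shell fraction is 1 - 1.392e-19.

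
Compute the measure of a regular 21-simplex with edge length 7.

Volume = 7^21 · √(22/2^21) / 21! ≈ 3.54088e-05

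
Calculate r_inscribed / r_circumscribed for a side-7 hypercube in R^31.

Ratio = (s/2)/(s√31/2) = 31^(-1/2) ≈ 0.179605.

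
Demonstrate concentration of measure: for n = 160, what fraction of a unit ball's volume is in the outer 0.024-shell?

1 - (1-0.024)^160 ≈ 0.97949 ≈ 97.95%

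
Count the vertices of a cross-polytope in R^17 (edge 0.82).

The vertices are ±e_1, ..., ±e_17, so there are 2·17 = 34.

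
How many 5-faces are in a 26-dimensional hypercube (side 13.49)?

Number of 5-faces = C(26,5) · 2^(26-5) = 65780 · 2097152 = 137950658560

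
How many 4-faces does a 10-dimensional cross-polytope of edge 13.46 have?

Number of 4-faces = 2^(4+1) · C(10,4+1) = 32 · 252 = 8064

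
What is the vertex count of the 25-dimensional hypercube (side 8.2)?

Number of vertices = 2^25 = 33554432.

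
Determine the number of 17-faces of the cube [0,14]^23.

Choose 17 of 23 axes to span the face (C(23,17) = 100947 ways), then fix each of the remaining 6 coordinates at one of its two extreme values (2^6 = 64 ways): 100947·64 = 6460608.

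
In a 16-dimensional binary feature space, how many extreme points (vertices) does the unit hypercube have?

The 16-cube has 2^16 = 65536 vertices.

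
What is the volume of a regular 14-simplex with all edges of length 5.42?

For a regular n-simplex with edge a, V = (a^n / n!)·√((n+1)/2^n). With a=5.42, n=14: V ≈ 0.00655266.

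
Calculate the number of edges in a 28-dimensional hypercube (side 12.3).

An n-cube has n·2^(n-1) edges. With n = 28: 28·134217728 = 3758096384.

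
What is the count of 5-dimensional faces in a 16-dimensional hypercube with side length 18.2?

Choose 5 of 16 axes to span the face (C(16,5) = 4368 ways), then fix each of the remaining 11 coordinates at one of its two extreme values (2^11 = 2048 ways): 4368·2048 = 8945664.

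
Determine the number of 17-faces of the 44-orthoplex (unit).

f_17(44-orthoplex) = 2^18 · (44 choose 18) = 269885295024930816.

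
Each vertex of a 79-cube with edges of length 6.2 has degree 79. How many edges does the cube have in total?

Number of 1-faces = C(79,1)·2^(79-1) = 79·302231454903657293676544 = 23876284937388926200446976.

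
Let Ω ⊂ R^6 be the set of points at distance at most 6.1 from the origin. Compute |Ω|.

The n-ball volume is π^(n/2)·r^n/Γ(n/2+1). With n=6, r=6.1: V ≈ 266242.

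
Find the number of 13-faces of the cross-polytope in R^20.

f_13(20-orthoplex) = 2^14 · (20 choose 14) = 635043840.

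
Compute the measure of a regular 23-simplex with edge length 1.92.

V = (1.92^23 / 23!) · √((23+1) / 2^23) ≈ 2.14632e-19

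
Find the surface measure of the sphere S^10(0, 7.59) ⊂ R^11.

S = n·V_n(r)/r = 11·V_11(7.59)/7.59 (volume-to-surface relation), giving 1.31497e+10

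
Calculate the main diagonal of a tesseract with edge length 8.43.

Diagonal = √4 · 8.43 = 16.86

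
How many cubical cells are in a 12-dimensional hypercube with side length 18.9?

f_3(12-cube) = (12 choose 3) · 2^9 = 112640.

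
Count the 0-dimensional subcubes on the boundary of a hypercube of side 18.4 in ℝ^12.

f_0(12-cube) = (12 choose 0) · 2^12 = 4096.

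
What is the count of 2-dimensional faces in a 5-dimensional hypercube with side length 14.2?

An n-cube has C(n,k)·2^(n-k) k-faces. Here C(5,2)·2^3 = 10·8 = 80.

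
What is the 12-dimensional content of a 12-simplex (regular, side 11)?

Volume = 11^12 · √(13/2^12) / 12! ≈ 369.119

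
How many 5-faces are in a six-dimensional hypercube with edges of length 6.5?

f_5(6-cube) = (6 choose 5) · 2^1 = 12.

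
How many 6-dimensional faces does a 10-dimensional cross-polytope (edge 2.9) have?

f_6(10-orthoplex) = 2^7 · (10 choose 7) = 15360.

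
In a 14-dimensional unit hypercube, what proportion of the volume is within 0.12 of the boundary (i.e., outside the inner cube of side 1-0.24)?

Shell fraction = 1 - (1-0.24)^14 ≈ 0.978552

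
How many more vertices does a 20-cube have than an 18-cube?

The 20-cube has 2^20 = 1048576 vertices. The 18-cube has 2^18 = 262144 vertices. Difference: 1048576 - 262144 = 786432.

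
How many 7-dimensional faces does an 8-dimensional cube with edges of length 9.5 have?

Choose 7 of 8 axes to span the face (C(8,7) = 8 ways), then fix each of the remaining 1 coordinate at one of its two extreme values (2^1 = 2 ways): 8·2 = 16.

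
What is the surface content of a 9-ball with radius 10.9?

The surface area of an n-ball is 2π^(n/2) r^(n-1) / Γ(n/2). For n=9, r=10.9: 5.91524e+09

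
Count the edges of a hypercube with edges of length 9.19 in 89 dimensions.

Number of 1-faces = C(89,1)·2^(89-1) = 89·309485009821345068724781056 = 27544165874099711116505513984.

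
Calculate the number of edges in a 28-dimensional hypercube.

Number of 1-faces = C(28,1)·2^(28-1) = 28·134217728 = 3758096384.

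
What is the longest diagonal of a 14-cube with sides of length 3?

The space diagonal of an n-cube of side s is s√n. Here 3·√14 ≈ 11.225.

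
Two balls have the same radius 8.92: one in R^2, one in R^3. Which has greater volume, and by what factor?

V_2(8.92) ≈ 249.965, V_3(8.92) ≈ 2972.92. The 3-ball is larger by a factor of 11.89.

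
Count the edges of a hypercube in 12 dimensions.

An n-cube has n·2^(n-1) edges. With n = 12: 12·2048 = 24576.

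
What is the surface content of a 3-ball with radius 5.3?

S_3(5.3) = 2·π^(3/2)·(5.3)^2 / Γ(3/2) = 4πr² = 4π·(5.3)² ≈ 352.989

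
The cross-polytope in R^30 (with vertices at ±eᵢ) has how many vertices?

The 30-dimensional cross-polytope has 2n = 2·30 = 60 vertices.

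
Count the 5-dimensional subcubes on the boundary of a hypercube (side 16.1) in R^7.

Choose 5 of 7 axes to span the face (C(7,5) = 21 ways), then fix each of the remaining 2 coordinates at one of its two extreme values (2^2 = 4 ways): 21·4 = 84.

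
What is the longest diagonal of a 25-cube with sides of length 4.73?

||(4.73,4.73,...,4.73)|| = √(25)·4.73 = 23.65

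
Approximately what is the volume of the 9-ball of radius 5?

Volume = π^{9/2}·(5)^9/Γ(11/2) = 12500000·π^4/189 ≈ 6.4424e+06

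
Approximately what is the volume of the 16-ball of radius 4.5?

Volume = π^{16/2}·(4.5)^16/Γ(9) = 205891132094649·π^8/293601280 ≈ 6.65394e+09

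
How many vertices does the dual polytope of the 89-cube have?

The 89-dimensional cross-polytope has 2n = 2·89 = 178 vertices.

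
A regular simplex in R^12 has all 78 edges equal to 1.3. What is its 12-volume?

V_12 = √(13) · 1.3^12 / (12! · 2^(12/2)) ≈ 2.74015e-09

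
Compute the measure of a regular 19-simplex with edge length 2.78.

V_19 = √(20) · 2.78^19 / (19! · 2^(19/2)) ≈ 1.38831e-11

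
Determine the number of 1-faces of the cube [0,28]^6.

An n-cube has C(n,k)·2^(n-k) k-faces. Here C(6,1)·2^5 = 6·32 = 192.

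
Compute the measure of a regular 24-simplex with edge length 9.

For a regular n-simplex with edge a, V = (a^n / n!)·√((n+1)/2^n). With a=9, n=24: V ≈ 0.000156937.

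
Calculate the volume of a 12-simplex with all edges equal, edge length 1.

V = (1^12 / 12!) · √((12+1) / 2^12) ≈ 1.17613e-10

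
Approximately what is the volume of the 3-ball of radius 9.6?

Volume = π^{3/2}·(9.6)^3/Γ(5/2) ≈ 3705.97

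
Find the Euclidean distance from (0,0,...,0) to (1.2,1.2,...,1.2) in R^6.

d = √(1.2² + 1.2² + ... + 1.2²) [6 terms] = √(6·1.2²) = 1.2√6 ≈ 2.93939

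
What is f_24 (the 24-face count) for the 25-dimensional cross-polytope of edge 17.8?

Each 24-face is the convex hull of 25 vertices, one chosen as ±e_i from each of 25 distinct axes: 2^25·C(25,25) = 33554432.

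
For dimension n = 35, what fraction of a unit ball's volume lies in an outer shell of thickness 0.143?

1 - (1-0.143)^35 ≈ 0.995488 ≈ 99.55%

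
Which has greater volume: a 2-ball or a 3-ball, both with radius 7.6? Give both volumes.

V_2(7.6) ≈ 181.458. V_3(7.6) ≈ 1838.78. The 3-ball is larger.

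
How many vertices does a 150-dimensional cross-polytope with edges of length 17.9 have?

The vertices are ±e_1, ..., ±e_150, so there are 2·150 = 300.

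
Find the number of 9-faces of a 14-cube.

An n-cube has C(n,k)·2^(n-k) k-faces. Here C(14,9)·2^5 = 2002·32 = 64064.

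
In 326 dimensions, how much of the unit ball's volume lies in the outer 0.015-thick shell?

V(inner)/V(outer) = ((1-0.015)/1)^326 ≈ 0.007248, so the shell fraction is 0.992752.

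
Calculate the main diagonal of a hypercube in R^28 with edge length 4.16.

||(4.16,4.16,...,4.16)|| = √(28)·4.16 ≈ 22.0127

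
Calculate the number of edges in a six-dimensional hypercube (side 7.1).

Each of the 2^6 = 64 vertices has degree 6; total edges = 6·2^6/2 = 192.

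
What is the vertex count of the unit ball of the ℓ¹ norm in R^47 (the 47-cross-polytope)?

The vertices are ±e_1, ..., ±e_47, so there are 2·47 = 94.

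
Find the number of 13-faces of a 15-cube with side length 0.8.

Choose 13 of 15 axes to span the face (C(15,13) = 105 ways), then fix each of the remaining 2 coordinates at one of its two extreme values (2^2 = 4 ways): 105·4 = 420.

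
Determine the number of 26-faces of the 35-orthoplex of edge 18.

f_26(35-orthoplex) = 2^27 · (35 choose 27) = 3158924287016960.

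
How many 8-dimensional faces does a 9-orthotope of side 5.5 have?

f_8(9-cube) = (9 choose 8) · 2^1 = 18.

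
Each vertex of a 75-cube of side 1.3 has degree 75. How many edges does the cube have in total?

An n-cube has n·2^(n-1) edges. With n = 75: 75·18889465931478580854784 = 1416709944860893564108800.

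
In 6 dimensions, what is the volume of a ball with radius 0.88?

The n-ball volume is π^(n/2)·r^n/Γ(n/2+1). With n=6, r=0.88: V ≈ 2.39991.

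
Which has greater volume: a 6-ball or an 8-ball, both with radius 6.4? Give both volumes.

V_6(6.4) ≈ 355123. V_8(6.4) ≈ 1.14243e+07. The 8-ball is larger.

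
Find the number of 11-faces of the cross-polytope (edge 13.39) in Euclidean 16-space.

Number of 11-faces = 2^(11+1) · C(16,11+1) = 4096 · 1820 = 7454720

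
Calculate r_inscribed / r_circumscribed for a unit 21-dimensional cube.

r_in = 1/2 (half the side); r_out = 1√21/2 (half the diagonal). Ratio = 1/√21 ≈ 0.218218.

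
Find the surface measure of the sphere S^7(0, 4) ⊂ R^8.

S = n·V_n(r)/r = 8·V_8(4)/4 (volume-to-surface relation), giving 16384·π^4/3 ≈ 531984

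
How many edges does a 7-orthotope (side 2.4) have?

Number of 1-faces = C(7,1)·2^(7-1) = 7·64 = 448.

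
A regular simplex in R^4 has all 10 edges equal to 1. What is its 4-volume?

For a regular n-simplex with edge a, V = (a^n / n!)·√((n+1)/2^n). With a=1, n=4: V ≈ 0.0232924.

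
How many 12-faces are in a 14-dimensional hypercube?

Choose 12 of 14 axes to span the face (C(14,12) = 91 ways), then fix each of the remaining 2 coordinates at one of its two extreme values (2^2 = 4 ways): 91·4 = 364.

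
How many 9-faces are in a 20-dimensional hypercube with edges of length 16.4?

Choose 9 of 20 axes to span the face (C(20,9) = 167960 ways), then fix each of the remaining 11 coordinates at one of its two extreme values (2^11 = 2048 ways): 167960·2048 = 343982080.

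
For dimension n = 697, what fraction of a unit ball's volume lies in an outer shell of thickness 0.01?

1 - (1-0.01)^697 ≈ 0.999093 ≈ 99.91%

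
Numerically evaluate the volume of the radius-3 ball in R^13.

V_13(3) = π^(13/2) · (3)^13 / Γ(13/2 + 1) = 7558272·π^6/5005 ≈ 1.45184e+06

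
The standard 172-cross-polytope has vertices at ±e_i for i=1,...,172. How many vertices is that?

An n-cross-polytope has 2n vertices; here n = 172, giving 344.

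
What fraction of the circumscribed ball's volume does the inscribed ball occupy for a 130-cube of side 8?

V_in / V_out = (r_in/r_out)^130 = (1/√130)^130 = 130^(-130/2) ≈ 3.92358e-138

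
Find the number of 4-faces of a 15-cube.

Choose 4 of 15 axes to span the face (C(15,4) = 1365 ways), then fix each of the remaining 11 coordinates at one of its two extreme values (2^11 = 2048 ways): 1365·2048 = 2795520.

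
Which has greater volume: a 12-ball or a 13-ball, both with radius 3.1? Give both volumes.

V_12(3.1) ≈ 1.05174e+06. V_13(3.1) ≈ 2.22353e+06. The 13-ball is larger.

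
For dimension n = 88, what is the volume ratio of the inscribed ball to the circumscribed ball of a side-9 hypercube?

V_in/V_out = n^(-n/2) = 88^(-88/2) ≈ 2.7718e-86.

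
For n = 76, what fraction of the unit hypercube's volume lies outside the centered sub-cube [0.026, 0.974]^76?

Shell fraction = 1 - (1-0.052)^76 ≈ 0.982724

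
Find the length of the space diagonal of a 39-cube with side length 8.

The space diagonal of an n-cube of side s is s√n. Here 8·√39 ≈ 49.96.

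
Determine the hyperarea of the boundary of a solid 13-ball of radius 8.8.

S = n·V_n(r)/r = 13·V_13(8.8)/8.8 (volume-to-surface relation), giving 2.55315e+12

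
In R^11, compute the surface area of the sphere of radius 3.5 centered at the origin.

S = n·V_n(r)/r = 11·V_11(3.5)/3.5 (volume-to-surface relation), giving 40353607·π^5/2160 ≈ 5.71713e+06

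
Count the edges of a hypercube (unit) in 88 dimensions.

An n-cube has n·2^(n-1) edges. With n = 88: 88·154742504910672534362390528 = 13617340432139183023890366464.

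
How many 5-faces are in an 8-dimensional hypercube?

Choose 5 of 8 axes to span the face (C(8,5) = 56 ways), then fix each of the remaining 3 coordinates at one of its two extreme values (2^3 = 8 ways): 56·8 = 448.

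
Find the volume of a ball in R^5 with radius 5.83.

Volume = π^{5/2}·(5.83)^5/Γ(7/2) ≈ 35452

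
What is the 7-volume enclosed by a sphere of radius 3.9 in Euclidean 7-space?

The n-ball volume is π^(n/2)·r^n/Γ(n/2+1). With n=7, r=3.9: V ≈ 64838.4.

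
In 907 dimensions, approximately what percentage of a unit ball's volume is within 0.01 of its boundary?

1 - (1-0.01)^907 ≈ 0.99989 ≈ 99.9890%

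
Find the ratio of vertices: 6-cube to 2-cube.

The 6-cube has 2^6 = 64 vertices. The 2-cube has 2^2 = 4 vertices. Ratio: 64/4 = 16.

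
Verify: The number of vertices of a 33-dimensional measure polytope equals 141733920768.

False. The 33-cube has 2^33 = 8589934592 vertices.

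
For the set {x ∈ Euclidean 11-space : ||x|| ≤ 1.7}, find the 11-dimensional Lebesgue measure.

V_11(1.7) = π^(11/2) · (1.7)^11 / Γ(11/2 + 1) ≈ 645.718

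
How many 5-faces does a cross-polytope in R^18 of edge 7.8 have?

Each 5-face is the convex hull of 6 vertices, one chosen as ±e_i from each of 6 distinct axes: 2^6·C(18,6) = 1188096.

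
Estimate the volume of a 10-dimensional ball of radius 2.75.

The n-ball volume is π^(n/2)·r^n/Γ(n/2+1). With n=10, r=2.75: V ≈ 63080.5.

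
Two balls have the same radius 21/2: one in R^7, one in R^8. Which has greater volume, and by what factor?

V_7(21/2) ≈ 6.64822e+07, V_8(21/2) ≈ 5.99657e+08. The 8-ball is larger by a factor of 9.02.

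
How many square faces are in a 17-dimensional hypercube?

f_2(17-cube) = (17 choose 2) · 2^15 = 4456448.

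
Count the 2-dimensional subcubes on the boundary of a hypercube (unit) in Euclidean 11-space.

f_2(11-cube) = (11 choose 2) · 2^9 = 28160.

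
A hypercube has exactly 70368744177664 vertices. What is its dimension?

The n-cube has 2^n vertices, and 70368744177664 = 2^46, so n = 46.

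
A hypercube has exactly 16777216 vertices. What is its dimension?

2^n = 16777216 ⇒ n = log_2(16777216) = 24.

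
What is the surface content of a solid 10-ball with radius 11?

|∂B_10(11)| = 2357947691·π^5/12 ≈ 6.01315e+10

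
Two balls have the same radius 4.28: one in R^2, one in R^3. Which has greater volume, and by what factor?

V_2(4.28) ≈ 57.549, V_3(4.28) ≈ 328.413. The 3-ball is larger by a factor of 5.707.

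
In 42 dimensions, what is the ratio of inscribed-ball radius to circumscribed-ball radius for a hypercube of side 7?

For an n-cube of any side s, the inradius is s/2 and the circumradius is s√n/2, so the ratio is 1/√42 ≈ 0.154303.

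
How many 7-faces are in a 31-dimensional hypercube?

Choose 7 of 31 axes to span the face (C(31,7) = 2629575 ways), then fix each of the remaining 24 coordinates at one of its two extreme values (2^24 = 16777216 ways): 2629575·16777216 = 44116947763200.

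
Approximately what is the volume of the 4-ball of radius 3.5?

V_4(3.5) = π^(4/2) · (3.5)^4 / Γ(4/2 + 1) = 2401·π^2/32 ≈ 740.529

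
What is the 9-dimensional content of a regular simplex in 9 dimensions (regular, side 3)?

Volume = 3^9 · √(10/2^9) / 9! ≈ 0.00758042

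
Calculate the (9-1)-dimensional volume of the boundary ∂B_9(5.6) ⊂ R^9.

S_9(5.6) = 2·π^(9/2)·(5.6)^8 / Γ(9/2) ≈ 2.87121e+07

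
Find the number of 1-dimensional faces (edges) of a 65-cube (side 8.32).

An n-cube has n·2^(n-1) edges. With n = 65: 65·18446744073709551616 = 1199038364791120855040.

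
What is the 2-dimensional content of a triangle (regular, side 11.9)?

Area = (√3/4) · 11.9² = 61.3189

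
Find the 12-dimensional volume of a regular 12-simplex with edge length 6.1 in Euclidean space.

V = (6.1^12 / 12!) · √((12+1) / 2^12) ≈ 0.312186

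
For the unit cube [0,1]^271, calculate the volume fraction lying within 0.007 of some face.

1 - (1 - 2·0.007)^271 = 1 - 0.986^271 ≈ 0.97809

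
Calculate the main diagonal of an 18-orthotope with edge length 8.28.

The space diagonal of an n-cube of side s is s√n. Here 8.28·√18 ≈ 35.1291.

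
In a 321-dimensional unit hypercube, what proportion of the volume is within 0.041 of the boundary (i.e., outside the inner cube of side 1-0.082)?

Shell fraction = 1 - (1-0.082)^321 ≈ 1 - 1.182e-12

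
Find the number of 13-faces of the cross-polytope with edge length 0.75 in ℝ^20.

f_13(20-orthoplex) = 2^14 · (20 choose 14) = 635043840.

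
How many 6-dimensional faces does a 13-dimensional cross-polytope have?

An n-cross-polytope has 2^(k+1)·C(n,k+1) k-faces. Here 2^7·C(13,7) = 128·1716 = 219648.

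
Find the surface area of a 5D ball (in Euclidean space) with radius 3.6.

S_5(3.6) = 2·π^(5/2)·(3.6)^4 / Γ(5/2) ≈ 4420.57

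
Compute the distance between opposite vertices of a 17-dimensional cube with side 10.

The space diagonal of an n-cube of side s is s√n. Here 10·√17 ≈ 41.2311.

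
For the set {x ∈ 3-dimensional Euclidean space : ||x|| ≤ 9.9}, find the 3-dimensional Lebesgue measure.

V_3(9.9) = π^(3/2) · (9.9)^3 / Γ(3/2 + 1) ≈ 4064.38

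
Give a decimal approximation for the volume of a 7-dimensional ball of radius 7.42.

Volume = π^{7/2}·(7.42)^7/Γ(9/2) ≈ 5.8507e+06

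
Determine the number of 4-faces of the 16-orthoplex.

f_4(16-orthoplex) = 2^5 · (16 choose 5) = 139776.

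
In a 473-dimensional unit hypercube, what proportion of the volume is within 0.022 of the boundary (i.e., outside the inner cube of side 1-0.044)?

The inner cube has side 1-2·0.022 = 0.956 and volume (0.956)^473 ≈ 5.709e-10, so the shell holds 0.9999999994 of the volume.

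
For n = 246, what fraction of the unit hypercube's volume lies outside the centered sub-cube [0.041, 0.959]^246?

The inner cube has side 1-2·0.041 = 0.918 and volume (0.918)^246 ≈ 7.233e-10, so the shell holds 0.9999999993 of the volume.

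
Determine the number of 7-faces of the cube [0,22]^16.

f_7(16-cube) = (16 choose 7) · 2^9 = 5857280.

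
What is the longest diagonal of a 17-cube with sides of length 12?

The space diagonal of an n-cube of side s is s√n. Here 12·√17 ≈ 49.4773.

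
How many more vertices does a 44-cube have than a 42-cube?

The 44-cube has 2^44 = 17592186044416 vertices. The 42-cube has 2^42 = 4398046511104 vertices. Difference: 17592186044416 - 4398046511104 = 13194139533312.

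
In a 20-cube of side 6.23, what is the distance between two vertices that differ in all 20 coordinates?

Diagonal = √20 · 6.23 ≈ 27.8614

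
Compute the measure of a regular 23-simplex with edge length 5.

V = (5^23 / 23!) · √((23+1) / 2^23) ≈ 7.79967e-10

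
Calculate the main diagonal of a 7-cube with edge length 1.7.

The space diagonal of an n-cube of side s is s√n. Here 1.7·√7 ≈ 4.49778.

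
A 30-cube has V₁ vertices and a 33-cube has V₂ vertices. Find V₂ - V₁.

V₁ = 2^30 = 1073741824. V₂ = 2^33 = 8589934592. V₂ - V₁ = 7516192768.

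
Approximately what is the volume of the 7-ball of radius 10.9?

The n-ball volume is π^(n/2)·r^n/Γ(n/2+1). With n=7, r=10.9: V ≈ 8.63706e+07.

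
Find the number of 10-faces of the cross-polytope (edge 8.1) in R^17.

An n-cross-polytope has 2^(k+1)·C(n,k+1) k-faces. Here 2^11·C(17,11) = 2048·12376 = 25346048.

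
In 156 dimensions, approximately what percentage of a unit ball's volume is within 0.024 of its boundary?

1 - (1-0.024)^156 ≈ 0.977397 ≈ 97.74%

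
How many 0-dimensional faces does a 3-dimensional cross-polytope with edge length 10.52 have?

f_0(3-orthoplex) = 2^1 · (3 choose 1) = 6.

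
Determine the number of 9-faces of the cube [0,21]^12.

Number of 9-faces = C(12,9) · 2^(12-9) = 220 · 8 = 1760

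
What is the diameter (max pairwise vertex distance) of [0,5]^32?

Diagonal = √32 · 5 ≈ 28.2843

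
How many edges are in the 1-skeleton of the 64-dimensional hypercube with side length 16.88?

An n-cube has n·2^(n-1) edges. With n = 64: 64·9223372036854775808 = 590295810358705651712.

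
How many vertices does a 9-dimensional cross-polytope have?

The vertices are ±e_1, ..., ±e_9, so there are 2·9 = 18.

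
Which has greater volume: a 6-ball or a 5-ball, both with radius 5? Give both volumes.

V_6(5) ≈ 80745.5. V_5(5) ≈ 16449.3. The 6-ball is larger.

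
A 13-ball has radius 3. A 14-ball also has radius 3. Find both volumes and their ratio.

V_13(3) ≈ 1.45184e+06. V_14(3) ≈ 2.86626e+06. Ratio V_13/V_14 ≈ 0.5065.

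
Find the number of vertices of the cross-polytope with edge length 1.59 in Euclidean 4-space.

Number of 0-faces = 2^(0+1) · C(4,0+1) = 2 · 4 = 8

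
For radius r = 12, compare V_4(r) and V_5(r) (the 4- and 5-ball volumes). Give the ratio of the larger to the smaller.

V_4(12) ≈ 102328, V_5(12) ≈ 1.3098e+06. The 5-ball is larger by a factor of 12.8.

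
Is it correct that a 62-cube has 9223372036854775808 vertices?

False. The 62-cube has 2^62 = 4611686018427387904 vertices.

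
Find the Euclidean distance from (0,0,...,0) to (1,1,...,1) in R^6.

The space diagonal of an n-cube of side s is s√n. Here 1·√6 ≈ 2.44949.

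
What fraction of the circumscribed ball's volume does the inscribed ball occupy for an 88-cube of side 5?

Volume scales as r^n, and r_in/r_out = 1/√88, giving (1/√88)^88 ≈ 2.7718e-86.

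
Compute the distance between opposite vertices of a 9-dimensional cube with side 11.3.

d = √(11.3² + 11.3² + ... + 11.3²) [9 terms] = √(9·11.3²) = 11.3√9 = 33.9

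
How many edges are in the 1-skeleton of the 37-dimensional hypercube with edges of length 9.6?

The 37-cube has n·2^(n-1) = 37·2^36 = 37·68719476736 = 2542620639232 edges.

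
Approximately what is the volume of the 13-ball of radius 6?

The n-ball volume is π^(n/2)·r^n/Γ(n/2+1). With n=13, r=6: V = 61917364224·π^6/5005 ≈ 1.18934e+10.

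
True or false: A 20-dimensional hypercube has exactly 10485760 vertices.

False. The 20-cube has 2^20 = 1048576 vertices.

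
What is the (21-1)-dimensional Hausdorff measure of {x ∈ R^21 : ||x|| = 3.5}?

|∂B_21(3.5)| = 11398895185373143·π^10/47888755200 ≈ 2.22909e+10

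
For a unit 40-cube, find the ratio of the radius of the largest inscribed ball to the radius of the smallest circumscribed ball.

Ratio = (s/2)/(s√40/2) = 40^(-1/2) ≈ 0.158114.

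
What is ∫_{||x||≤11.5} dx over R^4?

V = 279841·π^2/32 ≈ 86310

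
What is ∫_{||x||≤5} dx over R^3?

Volume = π^{3/2}·(5)^3/Γ(5/2) = 500·π/3 ≈ 523.599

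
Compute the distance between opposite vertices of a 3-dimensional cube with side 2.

||(2,2,...,2)|| = √(3)·2 ≈ 3.4641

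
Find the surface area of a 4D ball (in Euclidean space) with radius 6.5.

S = n·V_n(r)/r = 4·V_4(6.5)/6.5 (volume-to-surface relation), giving 2197·π^2/4 ≈ 5420.88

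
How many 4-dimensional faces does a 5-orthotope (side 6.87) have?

An n-cube has C(n,k)·2^(n-k) k-faces. Here C(5,4)·2^1 = 5·2 = 10.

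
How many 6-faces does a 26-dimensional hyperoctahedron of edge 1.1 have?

Each 6-face is the convex hull of 7 vertices, one chosen as ±e_i from each of 7 distinct axes: 2^7·C(26,7) = 84198400.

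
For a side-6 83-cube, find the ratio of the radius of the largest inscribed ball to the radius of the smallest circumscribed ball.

Ratio = (s/2)/(s√83/2) = 83^(-1/2) ≈ 0.109764.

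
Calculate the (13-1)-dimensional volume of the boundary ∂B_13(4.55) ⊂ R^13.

S_13(4.55) = 2·π^(13/2)·(4.55)^12 / Γ(13/2) ≈ 9.32012e+08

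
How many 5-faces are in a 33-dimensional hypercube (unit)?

f_5(33-cube) = (33 choose 5) · 2^28 = 63709397385216.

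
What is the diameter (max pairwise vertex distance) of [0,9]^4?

||(9,9,...,9)|| = √(4)·9 = 18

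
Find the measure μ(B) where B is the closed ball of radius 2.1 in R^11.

The n-ball volume is π^(n/2)·r^n/Γ(n/2+1). With n=11, r=2.1: V ≈ 6599.59.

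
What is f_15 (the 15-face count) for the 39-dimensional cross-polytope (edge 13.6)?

f_15(39-orthoplex) = 2^16 · (39 choose 16) = 2471445200240640.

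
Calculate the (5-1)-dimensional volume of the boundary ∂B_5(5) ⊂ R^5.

S_5(5) = 2·π^(5/2)·(5)^4 / Γ(5/2) = 5000·π^2/3 ≈ 16449.3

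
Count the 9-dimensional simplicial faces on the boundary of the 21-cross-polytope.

An n-cross-polytope has 2^(k+1)·C(n,k+1) k-faces. Here 2^10·C(21,10) = 1024·352716 = 361181184.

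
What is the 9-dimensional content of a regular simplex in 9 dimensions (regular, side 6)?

V = (6^9 / 9!) · √((9+1) / 2^9) ≈ 3.88118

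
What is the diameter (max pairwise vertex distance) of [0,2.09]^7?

Diagonal = √7 · 2.09 ≈ 5.52962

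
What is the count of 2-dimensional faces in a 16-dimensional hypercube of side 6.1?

f_2(16-cube) = (16 choose 2) · 2^14 = 1966080.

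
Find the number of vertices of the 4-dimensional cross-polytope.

An n-cross-polytope has 2n vertices; here n = 4, giving 8.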